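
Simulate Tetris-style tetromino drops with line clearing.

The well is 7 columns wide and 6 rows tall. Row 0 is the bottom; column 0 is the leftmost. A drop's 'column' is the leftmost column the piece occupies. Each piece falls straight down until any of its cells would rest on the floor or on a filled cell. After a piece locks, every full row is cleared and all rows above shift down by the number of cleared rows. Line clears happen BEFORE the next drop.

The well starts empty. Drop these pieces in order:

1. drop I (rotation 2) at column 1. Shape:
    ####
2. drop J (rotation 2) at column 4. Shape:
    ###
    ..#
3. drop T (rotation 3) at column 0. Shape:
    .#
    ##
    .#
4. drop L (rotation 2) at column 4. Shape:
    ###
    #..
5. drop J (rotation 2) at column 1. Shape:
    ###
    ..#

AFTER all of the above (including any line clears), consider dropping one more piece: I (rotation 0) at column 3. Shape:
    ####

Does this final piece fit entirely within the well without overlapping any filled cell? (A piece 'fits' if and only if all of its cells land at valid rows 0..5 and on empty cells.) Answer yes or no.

Drop 1: I rot2 at col 1 lands with bottom-row=0; cleared 0 line(s) (total 0); column heights now [0 1 1 1 1 0 0], max=1
Drop 2: J rot2 at col 4 lands with bottom-row=0; cleared 0 line(s) (total 0); column heights now [0 1 1 1 2 2 2], max=2
Drop 3: T rot3 at col 0 lands with bottom-row=1; cleared 0 line(s) (total 0); column heights now [3 4 1 1 2 2 2], max=4
Drop 4: L rot2 at col 4 lands with bottom-row=2; cleared 0 line(s) (total 0); column heights now [3 4 1 1 4 4 4], max=4
Drop 5: J rot2 at col 1 lands with bottom-row=3; cleared 0 line(s) (total 0); column heights now [3 5 5 5 4 4 4], max=5
Test piece I rot0 at col 3 (width 4): heights before test = [3 5 5 5 4 4 4]; fits = True

Answer: yes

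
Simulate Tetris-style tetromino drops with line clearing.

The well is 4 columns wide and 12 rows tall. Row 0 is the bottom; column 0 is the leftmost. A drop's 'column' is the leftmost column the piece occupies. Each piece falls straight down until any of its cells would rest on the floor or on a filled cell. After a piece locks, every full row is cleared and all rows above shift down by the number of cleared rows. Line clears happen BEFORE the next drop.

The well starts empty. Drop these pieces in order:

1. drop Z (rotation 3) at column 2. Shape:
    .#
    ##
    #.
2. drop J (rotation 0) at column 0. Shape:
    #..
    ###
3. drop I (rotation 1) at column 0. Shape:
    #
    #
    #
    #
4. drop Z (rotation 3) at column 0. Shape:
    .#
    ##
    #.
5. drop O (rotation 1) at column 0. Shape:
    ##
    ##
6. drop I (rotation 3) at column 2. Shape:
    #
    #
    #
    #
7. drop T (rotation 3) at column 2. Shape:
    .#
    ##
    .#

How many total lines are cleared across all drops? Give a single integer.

Answer: 1

Derivation:
Drop 1: Z rot3 at col 2 lands with bottom-row=0; cleared 0 line(s) (total 0); column heights now [0 0 2 3], max=3
Drop 2: J rot0 at col 0 lands with bottom-row=2; cleared 1 line(s) (total 1); column heights now [3 0 2 2], max=3
Drop 3: I rot1 at col 0 lands with bottom-row=3; cleared 0 line(s) (total 1); column heights now [7 0 2 2], max=7
Drop 4: Z rot3 at col 0 lands with bottom-row=7; cleared 0 line(s) (total 1); column heights now [9 10 2 2], max=10
Drop 5: O rot1 at col 0 lands with bottom-row=10; cleared 0 line(s) (total 1); column heights now [12 12 2 2], max=12
Drop 6: I rot3 at col 2 lands with bottom-row=2; cleared 0 line(s) (total 1); column heights now [12 12 6 2], max=12
Drop 7: T rot3 at col 2 lands with bottom-row=5; cleared 0 line(s) (total 1); column heights now [12 12 7 8], max=12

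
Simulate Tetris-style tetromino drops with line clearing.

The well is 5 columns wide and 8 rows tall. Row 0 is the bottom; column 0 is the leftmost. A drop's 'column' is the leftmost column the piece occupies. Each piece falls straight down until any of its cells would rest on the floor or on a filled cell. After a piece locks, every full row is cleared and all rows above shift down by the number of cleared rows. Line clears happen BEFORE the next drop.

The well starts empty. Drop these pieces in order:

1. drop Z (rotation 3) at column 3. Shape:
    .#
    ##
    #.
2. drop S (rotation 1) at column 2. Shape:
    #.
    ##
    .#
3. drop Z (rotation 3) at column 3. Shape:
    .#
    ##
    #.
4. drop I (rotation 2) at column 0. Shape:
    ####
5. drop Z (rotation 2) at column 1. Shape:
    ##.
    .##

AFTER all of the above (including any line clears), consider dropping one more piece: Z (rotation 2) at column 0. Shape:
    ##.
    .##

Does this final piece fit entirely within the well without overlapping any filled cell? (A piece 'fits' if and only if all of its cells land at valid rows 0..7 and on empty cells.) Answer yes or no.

Answer: no

Derivation:
Drop 1: Z rot3 at col 3 lands with bottom-row=0; cleared 0 line(s) (total 0); column heights now [0 0 0 2 3], max=3
Drop 2: S rot1 at col 2 lands with bottom-row=2; cleared 0 line(s) (total 0); column heights now [0 0 5 4 3], max=5
Drop 3: Z rot3 at col 3 lands with bottom-row=4; cleared 0 line(s) (total 0); column heights now [0 0 5 6 7], max=7
Drop 4: I rot2 at col 0 lands with bottom-row=6; cleared 1 line(s) (total 1); column heights now [0 0 5 6 6], max=6
Drop 5: Z rot2 at col 1 lands with bottom-row=6; cleared 0 line(s) (total 1); column heights now [0 8 8 7 6], max=8
Test piece Z rot2 at col 0 (width 3): heights before test = [0 8 8 7 6]; fits = False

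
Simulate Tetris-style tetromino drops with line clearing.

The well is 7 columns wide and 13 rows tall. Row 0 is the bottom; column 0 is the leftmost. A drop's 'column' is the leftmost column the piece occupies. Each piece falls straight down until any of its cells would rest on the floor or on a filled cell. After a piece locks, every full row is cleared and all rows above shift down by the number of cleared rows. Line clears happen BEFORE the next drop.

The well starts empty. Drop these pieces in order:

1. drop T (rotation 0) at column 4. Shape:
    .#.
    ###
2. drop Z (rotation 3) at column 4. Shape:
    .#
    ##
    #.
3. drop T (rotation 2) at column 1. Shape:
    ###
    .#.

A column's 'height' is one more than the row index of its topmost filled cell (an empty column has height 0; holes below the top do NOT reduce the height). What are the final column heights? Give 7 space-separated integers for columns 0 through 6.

Drop 1: T rot0 at col 4 lands with bottom-row=0; cleared 0 line(s) (total 0); column heights now [0 0 0 0 1 2 1], max=2
Drop 2: Z rot3 at col 4 lands with bottom-row=1; cleared 0 line(s) (total 0); column heights now [0 0 0 0 3 4 1], max=4
Drop 3: T rot2 at col 1 lands with bottom-row=0; cleared 0 line(s) (total 0); column heights now [0 2 2 2 3 4 1], max=4

Answer: 0 2 2 2 3 4 1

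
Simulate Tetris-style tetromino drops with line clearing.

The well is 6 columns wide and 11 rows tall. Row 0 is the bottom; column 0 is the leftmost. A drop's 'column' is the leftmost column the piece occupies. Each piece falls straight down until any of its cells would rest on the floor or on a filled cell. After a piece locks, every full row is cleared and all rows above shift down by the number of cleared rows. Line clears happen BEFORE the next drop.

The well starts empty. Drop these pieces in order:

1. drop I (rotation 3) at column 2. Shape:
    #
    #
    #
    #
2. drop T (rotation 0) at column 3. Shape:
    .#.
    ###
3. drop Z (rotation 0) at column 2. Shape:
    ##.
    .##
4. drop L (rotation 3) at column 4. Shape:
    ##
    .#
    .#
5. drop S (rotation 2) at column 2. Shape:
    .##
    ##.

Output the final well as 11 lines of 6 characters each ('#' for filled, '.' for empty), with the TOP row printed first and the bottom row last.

Answer: ......
......
......
......
...##.
..##..
..####
..####
..#..#
..#.#.
..####

Derivation:
Drop 1: I rot3 at col 2 lands with bottom-row=0; cleared 0 line(s) (total 0); column heights now [0 0 4 0 0 0], max=4
Drop 2: T rot0 at col 3 lands with bottom-row=0; cleared 0 line(s) (total 0); column heights now [0 0 4 1 2 1], max=4
Drop 3: Z rot0 at col 2 lands with bottom-row=3; cleared 0 line(s) (total 0); column heights now [0 0 5 5 4 1], max=5
Drop 4: L rot3 at col 4 lands with bottom-row=2; cleared 0 line(s) (total 0); column heights now [0 0 5 5 5 5], max=5
Drop 5: S rot2 at col 2 lands with bottom-row=5; cleared 0 line(s) (total 0); column heights now [0 0 6 7 7 5], max=7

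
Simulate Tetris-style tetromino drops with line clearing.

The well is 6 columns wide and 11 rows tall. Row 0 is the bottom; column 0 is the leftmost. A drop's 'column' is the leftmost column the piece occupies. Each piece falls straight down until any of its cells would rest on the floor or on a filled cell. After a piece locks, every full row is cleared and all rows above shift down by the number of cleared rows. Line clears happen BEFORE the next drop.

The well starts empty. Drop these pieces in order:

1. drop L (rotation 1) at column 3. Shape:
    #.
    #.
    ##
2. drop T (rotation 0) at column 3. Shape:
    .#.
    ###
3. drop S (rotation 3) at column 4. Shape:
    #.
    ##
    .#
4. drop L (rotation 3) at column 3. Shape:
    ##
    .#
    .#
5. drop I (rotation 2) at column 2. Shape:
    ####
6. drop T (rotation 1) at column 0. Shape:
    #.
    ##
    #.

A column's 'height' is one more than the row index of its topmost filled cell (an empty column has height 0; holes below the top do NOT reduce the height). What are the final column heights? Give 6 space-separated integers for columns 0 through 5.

Answer: 3 2 11 11 11 11

Derivation:
Drop 1: L rot1 at col 3 lands with bottom-row=0; cleared 0 line(s) (total 0); column heights now [0 0 0 3 1 0], max=3
Drop 2: T rot0 at col 3 lands with bottom-row=3; cleared 0 line(s) (total 0); column heights now [0 0 0 4 5 4], max=5
Drop 3: S rot3 at col 4 lands with bottom-row=4; cleared 0 line(s) (total 0); column heights now [0 0 0 4 7 6], max=7
Drop 4: L rot3 at col 3 lands with bottom-row=7; cleared 0 line(s) (total 0); column heights now [0 0 0 10 10 6], max=10
Drop 5: I rot2 at col 2 lands with bottom-row=10; cleared 0 line(s) (total 0); column heights now [0 0 11 11 11 11], max=11
Drop 6: T rot1 at col 0 lands with bottom-row=0; cleared 0 line(s) (total 0); column heights now [3 2 11 11 11 11], max=11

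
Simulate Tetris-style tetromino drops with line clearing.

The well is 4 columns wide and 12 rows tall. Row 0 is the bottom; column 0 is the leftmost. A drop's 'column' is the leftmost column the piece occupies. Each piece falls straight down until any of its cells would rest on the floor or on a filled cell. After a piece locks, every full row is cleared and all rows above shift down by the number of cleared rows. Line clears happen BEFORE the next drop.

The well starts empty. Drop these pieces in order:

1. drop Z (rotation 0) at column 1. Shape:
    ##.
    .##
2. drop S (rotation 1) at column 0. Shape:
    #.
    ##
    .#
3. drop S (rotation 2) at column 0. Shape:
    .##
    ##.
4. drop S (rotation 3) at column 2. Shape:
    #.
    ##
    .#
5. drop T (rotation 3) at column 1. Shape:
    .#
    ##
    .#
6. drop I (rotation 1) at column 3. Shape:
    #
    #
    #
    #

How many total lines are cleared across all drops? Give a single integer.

Answer: 0

Derivation:
Drop 1: Z rot0 at col 1 lands with bottom-row=0; cleared 0 line(s) (total 0); column heights now [0 2 2 1], max=2
Drop 2: S rot1 at col 0 lands with bottom-row=2; cleared 0 line(s) (total 0); column heights now [5 4 2 1], max=5
Drop 3: S rot2 at col 0 lands with bottom-row=5; cleared 0 line(s) (total 0); column heights now [6 7 7 1], max=7
Drop 4: S rot3 at col 2 lands with bottom-row=6; cleared 0 line(s) (total 0); column heights now [6 7 9 8], max=9
Drop 5: T rot3 at col 1 lands with bottom-row=9; cleared 0 line(s) (total 0); column heights now [6 11 12 8], max=12
Drop 6: I rot1 at col 3 lands with bottom-row=8; cleared 0 line(s) (total 0); column heights now [6 11 12 12], max=12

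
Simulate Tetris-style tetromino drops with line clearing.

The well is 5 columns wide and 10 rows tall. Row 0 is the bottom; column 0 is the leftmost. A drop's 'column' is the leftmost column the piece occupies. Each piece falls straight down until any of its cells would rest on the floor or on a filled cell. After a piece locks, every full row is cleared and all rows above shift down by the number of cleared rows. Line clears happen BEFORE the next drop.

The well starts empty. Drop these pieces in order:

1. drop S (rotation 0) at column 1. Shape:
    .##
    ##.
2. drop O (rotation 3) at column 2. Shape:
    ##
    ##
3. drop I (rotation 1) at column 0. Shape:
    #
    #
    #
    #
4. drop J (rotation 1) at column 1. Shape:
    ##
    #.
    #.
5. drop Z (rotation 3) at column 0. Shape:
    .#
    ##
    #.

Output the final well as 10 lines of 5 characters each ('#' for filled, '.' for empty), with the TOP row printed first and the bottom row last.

Drop 1: S rot0 at col 1 lands with bottom-row=0; cleared 0 line(s) (total 0); column heights now [0 1 2 2 0], max=2
Drop 2: O rot3 at col 2 lands with bottom-row=2; cleared 0 line(s) (total 0); column heights now [0 1 4 4 0], max=4
Drop 3: I rot1 at col 0 lands with bottom-row=0; cleared 0 line(s) (total 0); column heights now [4 1 4 4 0], max=4
Drop 4: J rot1 at col 1 lands with bottom-row=2; cleared 0 line(s) (total 0); column heights now [4 5 5 4 0], max=5
Drop 5: Z rot3 at col 0 lands with bottom-row=4; cleared 0 line(s) (total 0); column heights now [6 7 5 4 0], max=7

Answer: .....
.....
.....
.#...
##...
###..
####.
####.
#.##.
###..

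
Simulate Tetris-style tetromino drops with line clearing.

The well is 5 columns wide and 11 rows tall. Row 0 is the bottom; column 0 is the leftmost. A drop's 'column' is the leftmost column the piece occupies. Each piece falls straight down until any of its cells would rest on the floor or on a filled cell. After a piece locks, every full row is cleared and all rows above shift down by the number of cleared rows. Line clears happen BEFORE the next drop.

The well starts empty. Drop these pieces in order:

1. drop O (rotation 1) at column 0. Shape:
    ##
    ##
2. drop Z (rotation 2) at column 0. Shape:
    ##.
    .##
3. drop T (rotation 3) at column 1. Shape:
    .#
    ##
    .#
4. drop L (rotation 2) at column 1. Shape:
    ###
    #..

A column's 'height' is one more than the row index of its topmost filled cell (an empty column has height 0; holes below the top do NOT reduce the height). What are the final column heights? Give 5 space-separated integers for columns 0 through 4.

Drop 1: O rot1 at col 0 lands with bottom-row=0; cleared 0 line(s) (total 0); column heights now [2 2 0 0 0], max=2
Drop 2: Z rot2 at col 0 lands with bottom-row=2; cleared 0 line(s) (total 0); column heights now [4 4 3 0 0], max=4
Drop 3: T rot3 at col 1 lands with bottom-row=3; cleared 0 line(s) (total 0); column heights now [4 5 6 0 0], max=6
Drop 4: L rot2 at col 1 lands with bottom-row=5; cleared 0 line(s) (total 0); column heights now [4 7 7 7 0], max=7

Answer: 4 7 7 7 0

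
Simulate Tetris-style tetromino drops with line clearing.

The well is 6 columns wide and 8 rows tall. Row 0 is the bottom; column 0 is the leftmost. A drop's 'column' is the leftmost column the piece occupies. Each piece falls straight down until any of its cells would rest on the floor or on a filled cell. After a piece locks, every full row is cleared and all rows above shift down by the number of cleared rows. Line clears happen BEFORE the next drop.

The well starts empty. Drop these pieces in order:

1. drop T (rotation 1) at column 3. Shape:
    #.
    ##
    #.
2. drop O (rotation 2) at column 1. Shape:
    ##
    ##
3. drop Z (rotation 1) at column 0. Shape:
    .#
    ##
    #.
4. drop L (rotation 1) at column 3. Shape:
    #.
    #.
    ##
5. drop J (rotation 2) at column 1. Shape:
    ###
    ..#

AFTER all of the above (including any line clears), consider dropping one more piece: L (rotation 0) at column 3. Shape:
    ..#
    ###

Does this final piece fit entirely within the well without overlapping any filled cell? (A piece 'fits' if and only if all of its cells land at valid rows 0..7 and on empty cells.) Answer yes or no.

Drop 1: T rot1 at col 3 lands with bottom-row=0; cleared 0 line(s) (total 0); column heights now [0 0 0 3 2 0], max=3
Drop 2: O rot2 at col 1 lands with bottom-row=0; cleared 0 line(s) (total 0); column heights now [0 2 2 3 2 0], max=3
Drop 3: Z rot1 at col 0 lands with bottom-row=1; cleared 0 line(s) (total 0); column heights now [3 4 2 3 2 0], max=4
Drop 4: L rot1 at col 3 lands with bottom-row=3; cleared 0 line(s) (total 0); column heights now [3 4 2 6 4 0], max=6
Drop 5: J rot2 at col 1 lands with bottom-row=6; cleared 0 line(s) (total 0); column heights now [3 8 8 8 4 0], max=8
Test piece L rot0 at col 3 (width 3): heights before test = [3 8 8 8 4 0]; fits = False

Answer: no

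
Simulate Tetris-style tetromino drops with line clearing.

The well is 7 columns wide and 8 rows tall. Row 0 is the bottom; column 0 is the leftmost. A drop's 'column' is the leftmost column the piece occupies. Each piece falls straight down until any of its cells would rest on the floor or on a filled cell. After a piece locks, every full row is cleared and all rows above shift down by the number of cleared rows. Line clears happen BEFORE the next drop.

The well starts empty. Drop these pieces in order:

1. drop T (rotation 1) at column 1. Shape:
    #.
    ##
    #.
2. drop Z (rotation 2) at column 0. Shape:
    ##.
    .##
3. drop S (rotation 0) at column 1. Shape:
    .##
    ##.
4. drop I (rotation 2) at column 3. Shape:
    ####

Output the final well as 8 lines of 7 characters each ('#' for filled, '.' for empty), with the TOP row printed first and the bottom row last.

Answer: ...####
..##...
.##....
##.....
.##....
.#.....
.##....
.#.....

Derivation:
Drop 1: T rot1 at col 1 lands with bottom-row=0; cleared 0 line(s) (total 0); column heights now [0 3 2 0 0 0 0], max=3
Drop 2: Z rot2 at col 0 lands with bottom-row=3; cleared 0 line(s) (total 0); column heights now [5 5 4 0 0 0 0], max=5
Drop 3: S rot0 at col 1 lands with bottom-row=5; cleared 0 line(s) (total 0); column heights now [5 6 7 7 0 0 0], max=7
Drop 4: I rot2 at col 3 lands with bottom-row=7; cleared 0 line(s) (total 0); column heights now [5 6 7 8 8 8 8], max=8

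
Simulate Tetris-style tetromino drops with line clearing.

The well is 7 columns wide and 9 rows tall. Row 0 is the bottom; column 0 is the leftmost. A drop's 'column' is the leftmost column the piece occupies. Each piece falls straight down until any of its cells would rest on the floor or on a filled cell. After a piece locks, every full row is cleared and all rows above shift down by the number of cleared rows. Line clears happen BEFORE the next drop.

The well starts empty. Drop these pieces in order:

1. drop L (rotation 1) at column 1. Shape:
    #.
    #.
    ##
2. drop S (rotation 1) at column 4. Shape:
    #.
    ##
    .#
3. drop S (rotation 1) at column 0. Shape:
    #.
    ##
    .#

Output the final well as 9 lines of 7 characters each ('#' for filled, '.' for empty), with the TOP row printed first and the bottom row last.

Answer: .......
.......
.......
#......
##.....
.#.....
.#..#..
.#..##.
.##..#.

Derivation:
Drop 1: L rot1 at col 1 lands with bottom-row=0; cleared 0 line(s) (total 0); column heights now [0 3 1 0 0 0 0], max=3
Drop 2: S rot1 at col 4 lands with bottom-row=0; cleared 0 line(s) (total 0); column heights now [0 3 1 0 3 2 0], max=3
Drop 3: S rot1 at col 0 lands with bottom-row=3; cleared 0 line(s) (total 0); column heights now [6 5 1 0 3 2 0], max=6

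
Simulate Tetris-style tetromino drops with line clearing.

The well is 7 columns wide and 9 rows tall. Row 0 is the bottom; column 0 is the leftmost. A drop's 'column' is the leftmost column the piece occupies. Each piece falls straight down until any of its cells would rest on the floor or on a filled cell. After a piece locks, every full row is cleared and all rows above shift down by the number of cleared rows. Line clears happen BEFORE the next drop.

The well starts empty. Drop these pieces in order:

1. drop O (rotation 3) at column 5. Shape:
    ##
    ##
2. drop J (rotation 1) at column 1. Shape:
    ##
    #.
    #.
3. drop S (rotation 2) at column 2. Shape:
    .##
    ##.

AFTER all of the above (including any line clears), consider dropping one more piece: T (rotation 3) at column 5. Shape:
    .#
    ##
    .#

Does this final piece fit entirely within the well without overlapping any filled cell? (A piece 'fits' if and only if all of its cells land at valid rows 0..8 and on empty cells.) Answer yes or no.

Drop 1: O rot3 at col 5 lands with bottom-row=0; cleared 0 line(s) (total 0); column heights now [0 0 0 0 0 2 2], max=2
Drop 2: J rot1 at col 1 lands with bottom-row=0; cleared 0 line(s) (total 0); column heights now [0 3 3 0 0 2 2], max=3
Drop 3: S rot2 at col 2 lands with bottom-row=3; cleared 0 line(s) (total 0); column heights now [0 3 4 5 5 2 2], max=5
Test piece T rot3 at col 5 (width 2): heights before test = [0 3 4 5 5 2 2]; fits = True

Answer: yes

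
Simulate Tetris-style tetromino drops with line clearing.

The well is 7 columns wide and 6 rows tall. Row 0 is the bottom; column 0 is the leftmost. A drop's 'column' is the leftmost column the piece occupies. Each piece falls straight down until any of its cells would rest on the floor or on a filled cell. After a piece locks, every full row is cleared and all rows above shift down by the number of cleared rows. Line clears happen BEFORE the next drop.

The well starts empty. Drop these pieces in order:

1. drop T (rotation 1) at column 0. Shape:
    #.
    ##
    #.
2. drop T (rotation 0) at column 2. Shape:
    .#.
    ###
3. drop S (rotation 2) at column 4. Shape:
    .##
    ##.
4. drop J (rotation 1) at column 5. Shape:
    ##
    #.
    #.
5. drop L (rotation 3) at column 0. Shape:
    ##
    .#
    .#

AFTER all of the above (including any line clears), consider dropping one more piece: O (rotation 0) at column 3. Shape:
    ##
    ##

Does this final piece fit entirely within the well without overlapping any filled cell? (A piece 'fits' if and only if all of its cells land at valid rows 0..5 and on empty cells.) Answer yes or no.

Drop 1: T rot1 at col 0 lands with bottom-row=0; cleared 0 line(s) (total 0); column heights now [3 2 0 0 0 0 0], max=3
Drop 2: T rot0 at col 2 lands with bottom-row=0; cleared 0 line(s) (total 0); column heights now [3 2 1 2 1 0 0], max=3
Drop 3: S rot2 at col 4 lands with bottom-row=1; cleared 0 line(s) (total 0); column heights now [3 2 1 2 2 3 3], max=3
Drop 4: J rot1 at col 5 lands with bottom-row=3; cleared 0 line(s) (total 0); column heights now [3 2 1 2 2 6 6], max=6
Drop 5: L rot3 at col 0 lands with bottom-row=2; cleared 0 line(s) (total 0); column heights now [5 5 1 2 2 6 6], max=6
Test piece O rot0 at col 3 (width 2): heights before test = [5 5 1 2 2 6 6]; fits = True

Answer: yes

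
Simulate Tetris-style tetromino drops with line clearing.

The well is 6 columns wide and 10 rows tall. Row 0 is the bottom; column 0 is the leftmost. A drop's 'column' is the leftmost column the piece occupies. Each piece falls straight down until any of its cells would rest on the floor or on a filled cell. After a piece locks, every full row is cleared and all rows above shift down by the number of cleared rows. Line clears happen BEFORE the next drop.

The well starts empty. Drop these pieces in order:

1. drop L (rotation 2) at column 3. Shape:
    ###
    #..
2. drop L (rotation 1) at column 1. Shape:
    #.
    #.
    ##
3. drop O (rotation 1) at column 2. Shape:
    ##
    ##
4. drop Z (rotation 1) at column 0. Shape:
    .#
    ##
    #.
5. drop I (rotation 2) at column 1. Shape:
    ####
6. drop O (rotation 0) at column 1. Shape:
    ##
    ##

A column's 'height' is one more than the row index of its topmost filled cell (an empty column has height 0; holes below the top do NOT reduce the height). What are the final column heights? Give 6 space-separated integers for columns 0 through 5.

Answer: 4 8 8 6 6 2

Derivation:
Drop 1: L rot2 at col 3 lands with bottom-row=0; cleared 0 line(s) (total 0); column heights now [0 0 0 2 2 2], max=2
Drop 2: L rot1 at col 1 lands with bottom-row=0; cleared 0 line(s) (total 0); column heights now [0 3 1 2 2 2], max=3
Drop 3: O rot1 at col 2 lands with bottom-row=2; cleared 0 line(s) (total 0); column heights now [0 3 4 4 2 2], max=4
Drop 4: Z rot1 at col 0 lands with bottom-row=2; cleared 0 line(s) (total 0); column heights now [4 5 4 4 2 2], max=5
Drop 5: I rot2 at col 1 lands with bottom-row=5; cleared 0 line(s) (total 0); column heights now [4 6 6 6 6 2], max=6
Drop 6: O rot0 at col 1 lands with bottom-row=6; cleared 0 line(s) (total 0); column heights now [4 8 8 6 6 2], max=8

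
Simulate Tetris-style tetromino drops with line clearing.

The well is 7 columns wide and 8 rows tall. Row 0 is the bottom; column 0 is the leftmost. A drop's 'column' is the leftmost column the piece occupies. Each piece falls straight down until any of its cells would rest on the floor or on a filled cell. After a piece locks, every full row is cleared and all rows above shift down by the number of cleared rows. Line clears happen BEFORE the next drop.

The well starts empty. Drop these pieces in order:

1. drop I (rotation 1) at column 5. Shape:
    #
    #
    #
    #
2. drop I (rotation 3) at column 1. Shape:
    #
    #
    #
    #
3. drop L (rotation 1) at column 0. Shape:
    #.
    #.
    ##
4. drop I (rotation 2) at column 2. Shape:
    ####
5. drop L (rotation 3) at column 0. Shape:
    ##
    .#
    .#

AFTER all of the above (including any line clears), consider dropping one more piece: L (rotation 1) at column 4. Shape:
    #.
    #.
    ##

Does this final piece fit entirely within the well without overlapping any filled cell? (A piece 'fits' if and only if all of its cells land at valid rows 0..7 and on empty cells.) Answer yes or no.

Answer: yes

Derivation:
Drop 1: I rot1 at col 5 lands with bottom-row=0; cleared 0 line(s) (total 0); column heights now [0 0 0 0 0 4 0], max=4
Drop 2: I rot3 at col 1 lands with bottom-row=0; cleared 0 line(s) (total 0); column heights now [0 4 0 0 0 4 0], max=4
Drop 3: L rot1 at col 0 lands with bottom-row=4; cleared 0 line(s) (total 0); column heights now [7 5 0 0 0 4 0], max=7
Drop 4: I rot2 at col 2 lands with bottom-row=4; cleared 0 line(s) (total 0); column heights now [7 5 5 5 5 5 0], max=7
Drop 5: L rot3 at col 0 lands with bottom-row=5; cleared 0 line(s) (total 0); column heights now [8 8 5 5 5 5 0], max=8
Test piece L rot1 at col 4 (width 2): heights before test = [8 8 5 5 5 5 0]; fits = True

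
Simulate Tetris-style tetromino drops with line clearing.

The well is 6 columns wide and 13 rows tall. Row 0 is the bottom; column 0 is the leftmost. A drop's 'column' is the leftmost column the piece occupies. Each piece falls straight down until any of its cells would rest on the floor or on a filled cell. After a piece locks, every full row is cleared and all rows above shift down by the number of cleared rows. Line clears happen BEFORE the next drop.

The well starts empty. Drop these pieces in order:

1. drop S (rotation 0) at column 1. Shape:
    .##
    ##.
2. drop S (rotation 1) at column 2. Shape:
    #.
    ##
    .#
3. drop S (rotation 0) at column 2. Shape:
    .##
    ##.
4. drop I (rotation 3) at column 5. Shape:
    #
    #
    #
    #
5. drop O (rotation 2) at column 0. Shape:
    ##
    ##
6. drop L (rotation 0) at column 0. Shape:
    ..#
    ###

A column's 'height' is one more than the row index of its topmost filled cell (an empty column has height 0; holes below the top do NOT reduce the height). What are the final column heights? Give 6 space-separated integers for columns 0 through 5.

Drop 1: S rot0 at col 1 lands with bottom-row=0; cleared 0 line(s) (total 0); column heights now [0 1 2 2 0 0], max=2
Drop 2: S rot1 at col 2 lands with bottom-row=2; cleared 0 line(s) (total 0); column heights now [0 1 5 4 0 0], max=5
Drop 3: S rot0 at col 2 lands with bottom-row=5; cleared 0 line(s) (total 0); column heights now [0 1 6 7 7 0], max=7
Drop 4: I rot3 at col 5 lands with bottom-row=0; cleared 0 line(s) (total 0); column heights now [0 1 6 7 7 4], max=7
Drop 5: O rot2 at col 0 lands with bottom-row=1; cleared 0 line(s) (total 0); column heights now [3 3 6 7 7 4], max=7
Drop 6: L rot0 at col 0 lands with bottom-row=6; cleared 0 line(s) (total 0); column heights now [7 7 8 7 7 4], max=8

Answer: 7 7 8 7 7 4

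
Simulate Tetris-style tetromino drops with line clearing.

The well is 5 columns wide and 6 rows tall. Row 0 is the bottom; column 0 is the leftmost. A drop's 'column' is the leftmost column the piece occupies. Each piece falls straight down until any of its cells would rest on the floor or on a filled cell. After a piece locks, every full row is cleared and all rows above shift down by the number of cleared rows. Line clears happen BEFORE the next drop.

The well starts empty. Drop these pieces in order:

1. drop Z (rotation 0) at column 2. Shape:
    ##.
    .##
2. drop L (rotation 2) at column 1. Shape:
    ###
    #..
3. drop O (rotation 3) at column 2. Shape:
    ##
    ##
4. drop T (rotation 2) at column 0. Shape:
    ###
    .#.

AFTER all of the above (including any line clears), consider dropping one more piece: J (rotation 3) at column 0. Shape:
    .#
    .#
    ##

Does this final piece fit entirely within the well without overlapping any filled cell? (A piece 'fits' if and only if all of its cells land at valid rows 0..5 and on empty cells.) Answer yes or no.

Answer: no

Derivation:
Drop 1: Z rot0 at col 2 lands with bottom-row=0; cleared 0 line(s) (total 0); column heights now [0 0 2 2 1], max=2
Drop 2: L rot2 at col 1 lands with bottom-row=1; cleared 0 line(s) (total 0); column heights now [0 3 3 3 1], max=3
Drop 3: O rot3 at col 2 lands with bottom-row=3; cleared 0 line(s) (total 0); column heights now [0 3 5 5 1], max=5
Drop 4: T rot2 at col 0 lands with bottom-row=4; cleared 0 line(s) (total 0); column heights now [6 6 6 5 1], max=6
Test piece J rot3 at col 0 (width 2): heights before test = [6 6 6 5 1]; fits = False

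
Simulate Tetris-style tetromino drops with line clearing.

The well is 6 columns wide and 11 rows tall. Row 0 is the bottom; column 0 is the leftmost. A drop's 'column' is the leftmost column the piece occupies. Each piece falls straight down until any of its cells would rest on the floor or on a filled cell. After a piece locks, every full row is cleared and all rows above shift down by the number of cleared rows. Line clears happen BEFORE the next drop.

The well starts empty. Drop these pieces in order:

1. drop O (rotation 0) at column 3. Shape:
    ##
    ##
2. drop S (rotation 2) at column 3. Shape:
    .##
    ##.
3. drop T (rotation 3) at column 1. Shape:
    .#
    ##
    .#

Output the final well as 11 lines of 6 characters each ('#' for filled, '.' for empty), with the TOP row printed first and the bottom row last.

Drop 1: O rot0 at col 3 lands with bottom-row=0; cleared 0 line(s) (total 0); column heights now [0 0 0 2 2 0], max=2
Drop 2: S rot2 at col 3 lands with bottom-row=2; cleared 0 line(s) (total 0); column heights now [0 0 0 3 4 4], max=4
Drop 3: T rot3 at col 1 lands with bottom-row=0; cleared 0 line(s) (total 0); column heights now [0 2 3 3 4 4], max=4

Answer: ......
......
......
......
......
......
......
....##
..###.
.####.
..###.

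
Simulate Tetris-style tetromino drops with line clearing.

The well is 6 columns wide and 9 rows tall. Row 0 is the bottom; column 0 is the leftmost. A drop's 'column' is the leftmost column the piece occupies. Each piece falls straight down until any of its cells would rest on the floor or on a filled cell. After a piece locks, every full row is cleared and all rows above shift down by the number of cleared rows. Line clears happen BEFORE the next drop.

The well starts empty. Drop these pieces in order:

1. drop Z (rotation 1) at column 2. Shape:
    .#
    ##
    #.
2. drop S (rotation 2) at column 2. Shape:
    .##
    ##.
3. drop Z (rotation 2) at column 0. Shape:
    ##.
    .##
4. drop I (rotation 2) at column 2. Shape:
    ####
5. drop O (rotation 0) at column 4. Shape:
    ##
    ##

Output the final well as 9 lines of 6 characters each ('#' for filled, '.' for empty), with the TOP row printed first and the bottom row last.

Drop 1: Z rot1 at col 2 lands with bottom-row=0; cleared 0 line(s) (total 0); column heights now [0 0 2 3 0 0], max=3
Drop 2: S rot2 at col 2 lands with bottom-row=3; cleared 0 line(s) (total 0); column heights now [0 0 4 5 5 0], max=5
Drop 3: Z rot2 at col 0 lands with bottom-row=4; cleared 0 line(s) (total 0); column heights now [6 6 5 5 5 0], max=6
Drop 4: I rot2 at col 2 lands with bottom-row=5; cleared 1 line(s) (total 1); column heights now [0 5 5 5 5 0], max=5
Drop 5: O rot0 at col 4 lands with bottom-row=5; cleared 0 line(s) (total 1); column heights now [0 5 5 5 7 7], max=7

Answer: ......
......
....##
....##
.####.
..##..
...#..
..##..
..#...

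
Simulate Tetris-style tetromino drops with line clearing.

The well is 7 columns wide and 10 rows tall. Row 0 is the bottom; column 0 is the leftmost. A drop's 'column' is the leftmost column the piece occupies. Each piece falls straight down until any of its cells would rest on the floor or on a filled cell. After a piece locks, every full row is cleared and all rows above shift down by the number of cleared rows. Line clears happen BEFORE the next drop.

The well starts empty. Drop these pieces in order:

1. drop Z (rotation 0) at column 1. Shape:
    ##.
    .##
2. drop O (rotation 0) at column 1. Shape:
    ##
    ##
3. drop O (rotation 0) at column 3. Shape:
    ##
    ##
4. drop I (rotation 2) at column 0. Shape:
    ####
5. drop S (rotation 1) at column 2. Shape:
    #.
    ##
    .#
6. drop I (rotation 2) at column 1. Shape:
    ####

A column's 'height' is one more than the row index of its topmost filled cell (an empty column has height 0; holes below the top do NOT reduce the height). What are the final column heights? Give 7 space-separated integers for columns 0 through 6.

Answer: 5 9 9 9 9 0 0

Derivation:
Drop 1: Z rot0 at col 1 lands with bottom-row=0; cleared 0 line(s) (total 0); column heights now [0 2 2 1 0 0 0], max=2
Drop 2: O rot0 at col 1 lands with bottom-row=2; cleared 0 line(s) (total 0); column heights now [0 4 4 1 0 0 0], max=4
Drop 3: O rot0 at col 3 lands with bottom-row=1; cleared 0 line(s) (total 0); column heights now [0 4 4 3 3 0 0], max=4
Drop 4: I rot2 at col 0 lands with bottom-row=4; cleared 0 line(s) (total 0); column heights now [5 5 5 5 3 0 0], max=5
Drop 5: S rot1 at col 2 lands with bottom-row=5; cleared 0 line(s) (total 0); column heights now [5 5 8 7 3 0 0], max=8
Drop 6: I rot2 at col 1 lands with bottom-row=8; cleared 0 line(s) (total 0); column heights now [5 9 9 9 9 0 0], max=9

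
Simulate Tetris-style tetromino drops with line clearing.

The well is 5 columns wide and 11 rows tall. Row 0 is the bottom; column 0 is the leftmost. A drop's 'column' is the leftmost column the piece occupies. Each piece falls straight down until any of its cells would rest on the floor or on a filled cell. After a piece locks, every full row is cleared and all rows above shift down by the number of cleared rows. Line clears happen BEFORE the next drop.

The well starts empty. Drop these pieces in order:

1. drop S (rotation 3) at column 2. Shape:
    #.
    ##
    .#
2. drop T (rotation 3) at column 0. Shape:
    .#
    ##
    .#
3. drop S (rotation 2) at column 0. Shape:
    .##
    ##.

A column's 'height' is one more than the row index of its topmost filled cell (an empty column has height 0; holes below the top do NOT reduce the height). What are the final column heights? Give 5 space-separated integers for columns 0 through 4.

Answer: 4 5 5 2 0

Derivation:
Drop 1: S rot3 at col 2 lands with bottom-row=0; cleared 0 line(s) (total 0); column heights now [0 0 3 2 0], max=3
Drop 2: T rot3 at col 0 lands with bottom-row=0; cleared 0 line(s) (total 0); column heights now [2 3 3 2 0], max=3
Drop 3: S rot2 at col 0 lands with bottom-row=3; cleared 0 line(s) (total 0); column heights now [4 5 5 2 0], max=5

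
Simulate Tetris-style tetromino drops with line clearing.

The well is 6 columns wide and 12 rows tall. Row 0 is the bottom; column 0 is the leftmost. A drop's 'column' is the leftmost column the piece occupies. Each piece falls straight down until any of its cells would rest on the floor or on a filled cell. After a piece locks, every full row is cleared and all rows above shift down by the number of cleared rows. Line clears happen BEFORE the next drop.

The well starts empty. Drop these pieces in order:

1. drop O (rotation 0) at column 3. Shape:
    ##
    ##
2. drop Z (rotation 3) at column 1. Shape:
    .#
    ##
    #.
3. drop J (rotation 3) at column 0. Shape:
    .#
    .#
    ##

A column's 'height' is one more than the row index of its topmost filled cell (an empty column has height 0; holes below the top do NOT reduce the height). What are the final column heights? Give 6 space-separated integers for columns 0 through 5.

Drop 1: O rot0 at col 3 lands with bottom-row=0; cleared 0 line(s) (total 0); column heights now [0 0 0 2 2 0], max=2
Drop 2: Z rot3 at col 1 lands with bottom-row=0; cleared 0 line(s) (total 0); column heights now [0 2 3 2 2 0], max=3
Drop 3: J rot3 at col 0 lands with bottom-row=2; cleared 0 line(s) (total 0); column heights now [3 5 3 2 2 0], max=5

Answer: 3 5 3 2 2 0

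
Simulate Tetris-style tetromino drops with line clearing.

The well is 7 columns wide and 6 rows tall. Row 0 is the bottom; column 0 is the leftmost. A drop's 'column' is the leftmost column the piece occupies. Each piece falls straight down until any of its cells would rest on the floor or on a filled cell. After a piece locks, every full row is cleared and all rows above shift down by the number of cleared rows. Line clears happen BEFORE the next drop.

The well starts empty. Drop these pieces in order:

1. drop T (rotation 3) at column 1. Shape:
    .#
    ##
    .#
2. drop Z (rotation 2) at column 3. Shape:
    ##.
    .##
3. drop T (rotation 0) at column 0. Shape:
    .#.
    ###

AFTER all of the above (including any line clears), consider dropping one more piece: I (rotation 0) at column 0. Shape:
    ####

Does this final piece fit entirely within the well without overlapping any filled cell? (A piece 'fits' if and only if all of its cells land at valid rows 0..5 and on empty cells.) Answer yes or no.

Drop 1: T rot3 at col 1 lands with bottom-row=0; cleared 0 line(s) (total 0); column heights now [0 2 3 0 0 0 0], max=3
Drop 2: Z rot2 at col 3 lands with bottom-row=0; cleared 0 line(s) (total 0); column heights now [0 2 3 2 2 1 0], max=3
Drop 3: T rot0 at col 0 lands with bottom-row=3; cleared 0 line(s) (total 0); column heights now [4 5 4 2 2 1 0], max=5
Test piece I rot0 at col 0 (width 4): heights before test = [4 5 4 2 2 1 0]; fits = True

Answer: yes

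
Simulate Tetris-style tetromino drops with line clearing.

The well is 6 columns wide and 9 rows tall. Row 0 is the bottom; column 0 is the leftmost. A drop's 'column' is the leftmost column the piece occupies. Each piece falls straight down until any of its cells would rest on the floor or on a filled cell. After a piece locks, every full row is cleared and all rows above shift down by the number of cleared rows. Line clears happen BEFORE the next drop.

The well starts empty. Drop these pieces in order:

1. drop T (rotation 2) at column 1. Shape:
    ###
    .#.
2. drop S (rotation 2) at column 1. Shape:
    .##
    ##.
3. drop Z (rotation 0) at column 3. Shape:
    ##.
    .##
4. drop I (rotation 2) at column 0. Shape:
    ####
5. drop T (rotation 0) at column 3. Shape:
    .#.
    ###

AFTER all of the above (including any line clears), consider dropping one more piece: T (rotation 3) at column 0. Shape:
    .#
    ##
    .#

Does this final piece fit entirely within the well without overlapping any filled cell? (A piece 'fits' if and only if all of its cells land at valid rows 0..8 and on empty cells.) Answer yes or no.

Drop 1: T rot2 at col 1 lands with bottom-row=0; cleared 0 line(s) (total 0); column heights now [0 2 2 2 0 0], max=2
Drop 2: S rot2 at col 1 lands with bottom-row=2; cleared 0 line(s) (total 0); column heights now [0 3 4 4 0 0], max=4
Drop 3: Z rot0 at col 3 lands with bottom-row=3; cleared 0 line(s) (total 0); column heights now [0 3 4 5 5 4], max=5
Drop 4: I rot2 at col 0 lands with bottom-row=5; cleared 0 line(s) (total 0); column heights now [6 6 6 6 5 4], max=6
Drop 5: T rot0 at col 3 lands with bottom-row=6; cleared 0 line(s) (total 0); column heights now [6 6 6 7 8 7], max=8
Test piece T rot3 at col 0 (width 2): heights before test = [6 6 6 7 8 7]; fits = True

Answer: yes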